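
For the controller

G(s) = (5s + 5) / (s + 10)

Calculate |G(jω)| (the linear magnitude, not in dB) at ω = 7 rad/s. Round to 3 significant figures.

Substitute s = j7:
Numerator: 5(j7) + 5 = 5 + j35
Denominator: (j7) + 10 = 10 + j7
|N| = √(5² + 35²) ≈ 35.355, ∠N ≈ 81.87°
|D| = √(10² + 7²) ≈ 12.207, ∠D ≈ 34.99°
|G| = 35.355 / 12.207 ≈ 2.8963

2.90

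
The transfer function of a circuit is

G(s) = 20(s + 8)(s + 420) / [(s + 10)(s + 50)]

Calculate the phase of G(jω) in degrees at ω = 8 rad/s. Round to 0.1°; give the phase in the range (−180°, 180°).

-1.7°

At s = jω = j8:
zero (s+8): 8 + j8 → |·| = √(8²+8²) = √128 ≈ 11.314, ∠ = arctan(8/8) ≈ 45.00°
zero (s+420): 420 + j8 → |·| = √(420²+8²) = √176464 ≈ 420.08, ∠ = arctan(8/420) ≈ 1.09°
pole (s+10): 10 + j8 → |·| = √(10²+8²) = √164 ≈ 12.806, ∠ = arctan(8/10) ≈ 38.66°
pole (s+50): 50 + j8 → |·| = √(50²+8²) = √2564 ≈ 50.636, ∠ = arctan(8/50) ≈ 9.09°
∠G = 46.09° − 47.75° = -1.66°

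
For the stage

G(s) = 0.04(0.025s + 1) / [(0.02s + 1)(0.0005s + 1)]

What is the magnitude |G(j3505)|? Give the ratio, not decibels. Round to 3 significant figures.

At ω = 3505 rad/s:
zero (1 + j3505·0.025) = 1 + j87.625 → |·| ≈ 87.631, ∠ ≈ 89.35°
pole (1 + j3505·0.02) = 1 + j70.1 → |·| ≈ 70.107, ∠ ≈ 89.18°
pole (1 + j3505·0.0005) = 1 + j1.7525 → |·| ≈ 2.0177, ∠ ≈ 60.29°
|G| = 0.04 · 87.631 / (70.107 · 2.0177) ≈ 0.02478

0.0248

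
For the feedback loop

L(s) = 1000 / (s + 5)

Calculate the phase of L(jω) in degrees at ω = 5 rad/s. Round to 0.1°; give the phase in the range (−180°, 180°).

Substitute s = j5:
Numerator: 1000 = 1000 + j0
Denominator: (j5) + 5 = 5 + j5
|N| = √(1000² + 0²) ≈ 1000, ∠N ≈ 0.00°
|D| = √(5² + 5²) ≈ 7.0711, ∠D ≈ 45.00°
∠L = 0.00° − 45.00° = -45.00°

-45.0°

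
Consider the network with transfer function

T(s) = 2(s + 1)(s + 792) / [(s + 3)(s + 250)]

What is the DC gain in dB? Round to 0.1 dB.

6.5 dB

T(0) = 2·1·792 / (3·250) = 2.112
20 log₁₀(2.112) ≈ 6.49 dB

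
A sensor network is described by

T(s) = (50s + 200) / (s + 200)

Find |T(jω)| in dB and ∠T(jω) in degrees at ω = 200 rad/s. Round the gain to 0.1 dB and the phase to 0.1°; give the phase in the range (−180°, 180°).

31.0 dB, 43.9°

Substitute s = j200:
Numerator: 50(j200) + 200 = 200 + j10000
Denominator: (j200) + 200 = 200 + j200
|N| = √(200² + 10000²) ≈ 10002, ∠N ≈ 88.85°
|D| = √(200² + 200²) ≈ 282.84, ∠D ≈ 45.00°
|T| = 10002 / 282.84 ≈ 35.363
Gain = 20 log₁₀(35.363) ≈ 30.97 dB
∠T = 88.85° − 45.00° = 43.85°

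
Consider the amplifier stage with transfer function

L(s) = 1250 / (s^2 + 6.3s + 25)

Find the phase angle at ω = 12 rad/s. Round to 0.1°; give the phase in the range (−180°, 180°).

At s = jω = j12:
quadratic: (j12)² + 6.3·j12 + 25 = -119 + j75.6 → |·| ≈ 140.98, ∠ ≈ 147.57°
∠L = 0.00° − 147.57° = -147.57°

-147.6°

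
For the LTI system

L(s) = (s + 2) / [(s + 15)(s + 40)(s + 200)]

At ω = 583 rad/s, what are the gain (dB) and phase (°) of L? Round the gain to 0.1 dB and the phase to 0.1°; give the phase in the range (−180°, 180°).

-111.1 dB, -155.9°

At s = jω = j583:
zero (s+2): 2 + j583 → |·| = √(2²+583²) = √339893 ≈ 583, ∠ = arctan(583/2) ≈ 89.80°
pole (s+15): 15 + j583 → |·| = √(15²+583²) = √340114 ≈ 583.19, ∠ = arctan(583/15) ≈ 88.53°
pole (s+40): 40 + j583 → |·| = √(40²+583²) = √341489 ≈ 584.37, ∠ = arctan(583/40) ≈ 86.08°
pole (s+200): 200 + j583 → |·| = √(200²+583²) = √379889 ≈ 616.35, ∠ = arctan(583/200) ≈ 71.07°
|L| = 1 · 583 / 2.1005e+08 ≈ 2.7755e-06
Gain = 20 log₁₀(2.7755e-06) ≈ -111.13 dB
∠L = 89.80° − 245.68° = -155.88°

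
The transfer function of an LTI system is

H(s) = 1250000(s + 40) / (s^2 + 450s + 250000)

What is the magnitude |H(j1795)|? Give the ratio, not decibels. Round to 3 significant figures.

729

At s = jω = j1795:
zero (s+40): 40 + j1795 → |·| = √(40²+1795²) = √3223625 ≈ 1795.4, ∠ = arctan(1795/40) ≈ 88.72°
quadratic: (j1795)² + 450·j1795 + 250000 = -2972025 + j807750 → |·| ≈ 3.0798e+06, ∠ ≈ 164.80°
|H| = 1250000 · 1795.4 / 3.0798e+06 ≈ 728.7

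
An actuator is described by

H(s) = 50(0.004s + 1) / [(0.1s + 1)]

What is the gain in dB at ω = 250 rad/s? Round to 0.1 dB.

At ω = 250 rad/s:
zero (1 + j250·0.004) = 1 + j1 → |·| ≈ 1.4142, ∠ ≈ 45.00°
pole (1 + j250·0.1) = 1 + j25 → |·| ≈ 25.02, ∠ ≈ 87.71°
|H| = 50 · 1.4142 / (25.02) ≈ 2.8261
Gain = 20 log₁₀(2.8261) ≈ 9.02 dB

9.0 dB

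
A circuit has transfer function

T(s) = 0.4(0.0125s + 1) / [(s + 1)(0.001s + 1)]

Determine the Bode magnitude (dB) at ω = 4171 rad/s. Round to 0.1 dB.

-58.7 dB

At ω = 4171 rad/s:
zero (1 + j4171·0.0125) = 1 + j52.1375 → |·| ≈ 52.147, ∠ ≈ 88.90°
pole (1 + j4171·1) = 1 + j4171 → |·| ≈ 4171, ∠ ≈ 89.99°
pole (1 + j4171·0.001) = 1 + j4.171 → |·| ≈ 4.2892, ∠ ≈ 76.52°
|T| = 0.4 · 52.147 / (4171 · 4.2892) ≈ 0.0011659
Gain = 20 log₁₀(0.0011659) ≈ -58.67 dB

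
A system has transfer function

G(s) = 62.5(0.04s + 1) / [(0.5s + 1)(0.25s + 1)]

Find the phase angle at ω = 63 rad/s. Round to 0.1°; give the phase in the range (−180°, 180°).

-106.2°

At ω = 63 rad/s:
zero (1 + j63·0.04) = 1 + j2.52 → |·| ≈ 2.7112, ∠ ≈ 68.36°
pole (1 + j63·0.5) = 1 + j31.5 → |·| ≈ 31.516, ∠ ≈ 88.18°
pole (1 + j63·0.25) = 1 + j15.75 → |·| ≈ 15.782, ∠ ≈ 86.37°
∠G = (68.36°) − (88.18° + 86.37°) = -106.19°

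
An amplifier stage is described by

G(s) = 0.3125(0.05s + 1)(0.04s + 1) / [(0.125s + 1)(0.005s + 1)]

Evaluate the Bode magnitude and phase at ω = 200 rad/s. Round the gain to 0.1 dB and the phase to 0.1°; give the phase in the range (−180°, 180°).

-2.9 dB, 34.5°

At ω = 200 rad/s:
zero (1 + j200·0.05) = 1 + j10 → |·| ≈ 10.05, ∠ ≈ 84.29°
zero (1 + j200·0.04) = 1 + j8 → |·| ≈ 8.0623, ∠ ≈ 82.87°
pole (1 + j200·0.125) = 1 + j25 → |·| ≈ 25.02, ∠ ≈ 87.71°
pole (1 + j200·0.005) = 1 + j1 → |·| ≈ 1.4142, ∠ ≈ 45.00°
|G| = 0.3125 · 10.05 · 8.0623 / (25.02 · 1.4142) ≈ 0.71561
Gain = 20 log₁₀(0.71561) ≈ -2.91 dB
∠G = (84.29° + 82.87°) − (87.71° + 45.00°) = 34.45°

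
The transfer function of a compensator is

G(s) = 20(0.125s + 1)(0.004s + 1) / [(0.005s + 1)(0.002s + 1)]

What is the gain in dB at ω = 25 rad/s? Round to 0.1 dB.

At ω = 25 rad/s:
zero (1 + j25·0.125) = 1 + j3.125 → |·| ≈ 3.2811, ∠ ≈ 72.26°
zero (1 + j25·0.004) = 1 + j0.1 → |·| ≈ 1.005, ∠ ≈ 5.71°
pole (1 + j25·0.005) = 1 + j0.125 → |·| ≈ 1.0078, ∠ ≈ 7.13°
pole (1 + j25·0.002) = 1 + j0.05 → |·| ≈ 1.0012, ∠ ≈ 2.86°
|G| = 20 · 3.2811 · 1.005 / (1.0078 · 1.0012) ≈ 65.361
Gain = 20 log₁₀(65.361) ≈ 36.31 dB

36.3 dB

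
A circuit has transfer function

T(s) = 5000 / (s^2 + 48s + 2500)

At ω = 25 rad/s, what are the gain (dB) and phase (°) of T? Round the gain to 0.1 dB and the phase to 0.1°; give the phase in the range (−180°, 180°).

7.0 dB, -32.6°

At s = jω = j25:
quadratic: (j25)² + 48·j25 + 2500 = 1875 + j1200 → |·| ≈ 2226.1, ∠ ≈ 32.62°
|T| = 5000 / 2226.1 ≈ 2.2461
Gain = 20 log₁₀(2.2461) ≈ 7.03 dB
∠T = 0.00° − 32.62° = -32.62°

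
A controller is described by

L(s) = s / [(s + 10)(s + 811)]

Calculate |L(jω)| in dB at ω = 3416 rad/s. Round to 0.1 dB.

At s = jω = j3416:
zero at origin: s = j3416 → |·| = 3416, ∠ = 90.00°
pole (s+10): 10 + j3416 → |·| = √(10²+3416²) = √11669156 ≈ 3416, ∠ = arctan(3416/10) ≈ 89.83°
pole (s+811): 811 + j3416 → |·| = √(811²+3416²) = √12326777 ≈ 3511, ∠ = arctan(3416/811) ≈ 76.64°
|L| = 1 · 3416 / 1.1994e+07 ≈ 0.00028481
Gain = 20 log₁₀(0.00028481) ≈ -70.91 dB

-70.9 dB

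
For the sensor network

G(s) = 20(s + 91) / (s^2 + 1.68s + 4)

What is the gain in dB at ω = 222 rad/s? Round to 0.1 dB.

At s = jω = j222:
zero (s+91): 91 + j222 → |·| = √(91²+222²) = √57565 ≈ 239.93, ∠ = arctan(222/91) ≈ 67.71°
quadratic: (j222)² + 1.68·j222 + 4 = -49280 + j372.96 → |·| ≈ 49281, ∠ ≈ 179.57°
|G| = 20 · 239.93 / 49281 ≈ 0.097372
Gain = 20 log₁₀(0.097372) ≈ -20.23 dB

-20.2 dB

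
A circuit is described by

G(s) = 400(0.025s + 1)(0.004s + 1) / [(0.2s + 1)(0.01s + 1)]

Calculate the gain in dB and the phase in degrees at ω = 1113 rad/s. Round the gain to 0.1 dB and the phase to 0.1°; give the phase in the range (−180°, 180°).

At ω = 1113 rad/s:
zero (1 + j1113·0.025) = 1 + j27.825 → |·| ≈ 27.843, ∠ ≈ 87.94°
zero (1 + j1113·0.004) = 1 + j4.452 → |·| ≈ 4.5629, ∠ ≈ 77.34°
pole (1 + j1113·0.2) = 1 + j222.6 → |·| ≈ 222.6, ∠ ≈ 89.74°
pole (1 + j1113·0.01) = 1 + j11.13 → |·| ≈ 11.175, ∠ ≈ 84.87°
|G| = 400 · 27.843 · 4.5629 / (222.6 · 11.175) ≈ 20.429
Gain = 20 log₁₀(20.429) ≈ 26.20 dB
∠G = (87.94° + 77.34°) − (89.74° + 84.87°) = -9.33°

26.2 dB, -9.3°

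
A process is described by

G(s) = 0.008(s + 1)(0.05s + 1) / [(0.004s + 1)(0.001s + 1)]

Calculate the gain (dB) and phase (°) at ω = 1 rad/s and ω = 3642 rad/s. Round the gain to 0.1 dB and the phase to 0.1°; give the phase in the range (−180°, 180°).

ω = 1: -38.9 dB, 47.6°; ω = 3642: 39.7 dB, 19.0°

At ω = 1 rad/s:
zero (1 + j1·1) = 1 + j1 → |·| ≈ 1.4142, ∠ ≈ 45.00°
zero (1 + j1·0.05) = 1 + j0.05 → |·| ≈ 1.0012, ∠ ≈ 2.86°
pole (1 + j1·0.004) = 1 + j0.004 → |·| ≈ 1, ∠ ≈ 0.23°
pole (1 + j1·0.001) = 1 + j0.001 → |·| ≈ 1, ∠ ≈ 0.06°
|G| = 0.008 · 1.4142 · 1.0012 / (1 · 1) ≈ 0.011327
Gain = 20 log₁₀(0.011327) ≈ -38.92 dB
∠G = (45.00° + 2.86°) − (0.23° + 0.06°) = 47.57°

At ω = 3642 rad/s:
zero (1 + j3642·1) = 1 + j3642 → |·| ≈ 3642, ∠ ≈ 89.98°
zero (1 + j3642·0.05) = 1 + j182.1 → |·| ≈ 182.1, ∠ ≈ 89.69°
pole (1 + j3642·0.004) = 1 + j14.568 → |·| ≈ 14.602, ∠ ≈ 86.07°
pole (1 + j3642·0.001) = 1 + j3.642 → |·| ≈ 3.7768, ∠ ≈ 74.65°
|G| = 0.008 · 3642 · 182.1 / (14.602 · 3.7768) ≈ 96.206
Gain = 20 log₁₀(96.206) ≈ 39.66 dB
∠G = (89.98° + 89.69°) − (86.07° + 74.65°) = 18.95°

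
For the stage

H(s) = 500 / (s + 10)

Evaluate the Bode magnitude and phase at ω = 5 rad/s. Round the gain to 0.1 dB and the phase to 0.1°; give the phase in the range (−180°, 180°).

Substitute s = j5:
Numerator: 500 = 500 + j0
Denominator: (j5) + 10 = 10 + j5
|N| = √(500² + 0²) ≈ 500, ∠N ≈ 0.00°
|D| = √(10² + 5²) ≈ 11.18, ∠D ≈ 26.57°
|H| = 500 / 11.18 ≈ 44.723
Gain = 20 log₁₀(44.723) ≈ 33.01 dB
∠H = 0.00° − 26.57° = -26.57°

33.0 dB, -26.6°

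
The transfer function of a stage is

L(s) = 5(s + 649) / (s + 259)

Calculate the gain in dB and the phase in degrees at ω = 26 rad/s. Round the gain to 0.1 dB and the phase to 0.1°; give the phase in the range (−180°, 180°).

At s = jω = j26:
zero (s+649): 649 + j26 → |·| = √(649²+26²) = √421877 ≈ 649.52, ∠ = arctan(26/649) ≈ 2.29°
pole (s+259): 259 + j26 → |·| = √(259²+26²) = √67757 ≈ 260.3, ∠ = arctan(26/259) ≈ 5.73°
|L| = 5 · 649.52 / 260.3 ≈ 12.476
Gain = 20 log₁₀(12.476) ≈ 21.92 dB
∠L = 2.29° − 5.73° = -3.44°

21.9 dB, -3.4°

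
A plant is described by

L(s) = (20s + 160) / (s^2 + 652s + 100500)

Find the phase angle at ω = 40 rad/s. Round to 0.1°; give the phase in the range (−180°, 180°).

Substitute s = j40:
Numerator: 20(j40) + 160 = 160 + j800
Denominator: (j40)^2 + 652(j40) + 100500 = 98900 + j26080
|N| = √(160² + 800²) ≈ 815.84, ∠N ≈ 78.69°
|D| = √(98900² + 26080²) ≈ 1.0228e+05, ∠D ≈ 14.77°
∠L = 78.69° − 14.77° = 63.92°

63.9°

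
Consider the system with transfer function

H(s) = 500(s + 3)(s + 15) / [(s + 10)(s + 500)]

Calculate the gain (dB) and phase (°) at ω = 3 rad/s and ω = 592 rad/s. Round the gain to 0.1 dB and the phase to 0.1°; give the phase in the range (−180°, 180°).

At s = jω = j3:
zero (s+3): 3 + j3 → |·| = √(3²+3²) = √18 ≈ 4.2426, ∠ = arctan(3/3) ≈ 45.00°
zero (s+15): 15 + j3 → |·| = √(15²+3²) = √234 ≈ 15.297, ∠ = arctan(3/15) ≈ 11.31°
pole (s+10): 10 + j3 → |·| = √(10²+3²) = √109 ≈ 10.44, ∠ = arctan(3/10) ≈ 16.70°
pole (s+500): 500 + j3 → |·| = √(500²+3²) = √250009 ≈ 500.01, ∠ = arctan(3/500) ≈ 0.34°
|H| = 500 · 64.899 / 5220.1 ≈ 6.2163
Gain = 20 log₁₀(6.2163) ≈ 15.87 dB
∠H = 56.31° − 17.04° = 39.27°

At s = jω = j592:
zero (s+3): 3 + j592 → |·| = √(3²+592²) = √350473 ≈ 592.01, ∠ = arctan(592/3) ≈ 89.71°
zero (s+15): 15 + j592 → |·| = √(15²+592²) = √350689 ≈ 592.19, ∠ = arctan(592/15) ≈ 88.55°
pole (s+10): 10 + j592 → |·| = √(10²+592²) = √350564 ≈ 592.08, ∠ = arctan(592/10) ≈ 89.03°
pole (s+500): 500 + j592 → |·| = √(500²+592²) = √600464 ≈ 774.9, ∠ = arctan(592/500) ≈ 49.82°
|H| = 500 · 3.5058e+05 / 4.588e+05 ≈ 382.06
Gain = 20 log₁₀(382.06) ≈ 51.64 dB
∠H = 178.26° − 138.85° = 39.41°

ω = 3: 15.9 dB, 39.3°; ω = 592: 51.6 dB, 39.4°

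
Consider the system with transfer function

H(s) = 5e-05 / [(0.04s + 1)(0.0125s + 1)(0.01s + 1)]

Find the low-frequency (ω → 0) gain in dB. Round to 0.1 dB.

-86.0 dB

H(0) = 5e-05 · 1 / 1 = 5e-05
20 log₁₀(5e-05) ≈ -86.02 dB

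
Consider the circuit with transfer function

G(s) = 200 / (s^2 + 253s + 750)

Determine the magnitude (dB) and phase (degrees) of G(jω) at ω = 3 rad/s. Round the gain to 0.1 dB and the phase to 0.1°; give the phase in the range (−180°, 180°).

Substitute s = j3:
Numerator: 200 = 200 + j0
Denominator: (j3)^2 + 253(j3) + 750 = 741 + j759
|N| = √(200² + 0²) ≈ 200, ∠N ≈ 0.00°
|D| = √(741² + 759²) ≈ 1060.7, ∠D ≈ 45.69°
|G| = 200 / 1060.7 ≈ 0.18855
Gain = 20 log₁₀(0.18855) ≈ -14.49 dB
∠G = 0.00° − 45.69° = -45.69°

-14.5 dB, -45.7°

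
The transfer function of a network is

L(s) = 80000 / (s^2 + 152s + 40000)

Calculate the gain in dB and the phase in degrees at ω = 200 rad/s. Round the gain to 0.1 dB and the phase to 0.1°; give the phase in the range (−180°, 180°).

At s = jω = j200:
quadratic: (j200)² + 152·j200 + 40000 = 0 + j30400 → |·| ≈ 30400, ∠ ≈ 90.00°
|L| = 80000 / 30400 ≈ 2.6316
Gain = 20 log₁₀(2.6316) ≈ 8.40 dB
∠L = 0.00° − 90.00° = -90.00°

8.4 dB, -90.0°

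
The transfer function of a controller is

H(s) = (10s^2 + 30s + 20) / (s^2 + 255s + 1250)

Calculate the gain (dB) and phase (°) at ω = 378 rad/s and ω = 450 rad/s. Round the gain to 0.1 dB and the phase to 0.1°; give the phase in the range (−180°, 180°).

Substitute s = j378:
Numerator: 10(j378)^2 + 30(j378) + 20 = -1428820 + j11340
Denominator: (j378)^2 + 255(j378) + 1250 = -141634 + j96390
|N| = √(1428820² + 11340²) ≈ 1.4289e+06, ∠N ≈ 179.55°
|D| = √(141634² + 96390²) ≈ 1.7132e+05, ∠D ≈ 145.76°
|H| = 1.4289e+06 / 1.7132e+05 ≈ 8.3405
Gain = 20 log₁₀(8.3405) ≈ 18.42 dB
∠H = 179.55° − 145.76° = 33.79°

Substitute s = j450:
Numerator: 10(j450)^2 + 30(j450) + 20 = -2024980 + j13500
Denominator: (j450)^2 + 255(j450) + 1250 = -201250 + j114750
|N| = √(2024980² + 13500²) ≈ 2.025e+06, ∠N ≈ 179.62°
|D| = √(201250² + 114750²) ≈ 2.3167e+05, ∠D ≈ 150.31°
|H| = 2.025e+06 / 2.3167e+05 ≈ 8.7409
Gain = 20 log₁₀(8.7409) ≈ 18.83 dB
∠H = 179.62° − 150.31° = 29.31°

ω = 378: 18.4 dB, 33.8°; ω = 450: 18.8 dB, 29.3°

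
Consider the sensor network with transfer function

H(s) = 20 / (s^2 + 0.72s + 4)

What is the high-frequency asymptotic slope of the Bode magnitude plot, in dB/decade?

Each pole contributes −20 dB/decade at high frequency; each zero contributes +20 dB/decade.
Net: 0 zero(s) − 2 pole(s) → -40 dB/decade.

-40 dB/decade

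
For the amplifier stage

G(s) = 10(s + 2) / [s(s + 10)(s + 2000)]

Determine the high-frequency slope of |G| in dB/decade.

-40 dB/decade

Each pole contributes −20 dB/decade at high frequency; each zero contributes +20 dB/decade.
Net: 1 zero(s) − 3 pole(s) → -40 dB/decade.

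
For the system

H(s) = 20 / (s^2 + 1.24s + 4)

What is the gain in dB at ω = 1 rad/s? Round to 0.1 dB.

15.8 dB

At s = jω = j1:
quadratic: (j1)² + 1.24·j1 + 4 = 3 + j1.24 → |·| ≈ 3.2462, ∠ ≈ 22.46°
|H| = 20 / 3.2462 ≈ 6.161
Gain = 20 log₁₀(6.161) ≈ 15.79 dB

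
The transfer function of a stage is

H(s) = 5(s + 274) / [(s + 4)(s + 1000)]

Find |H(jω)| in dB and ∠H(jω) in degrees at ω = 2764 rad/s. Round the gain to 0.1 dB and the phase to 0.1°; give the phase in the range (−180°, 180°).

-55.3 dB, -75.7°

At s = jω = j2764:
zero (s+274): 274 + j2764 → |·| = √(274²+2764²) = √7714772 ≈ 2777.5, ∠ = arctan(2764/274) ≈ 84.34°
pole (s+4): 4 + j2764 → |·| = √(4²+2764²) = √7639712 ≈ 2764, ∠ = arctan(2764/4) ≈ 89.92°
pole (s+1000): 1000 + j2764 → |·| = √(1000²+2764²) = √8639696 ≈ 2939.3, ∠ = arctan(2764/1000) ≈ 70.11°
|H| = 5 · 2777.5 / 8.1242e+06 ≈ 0.0017094
Gain = 20 log₁₀(0.0017094) ≈ -55.34 dB
∠H = 84.34° − 160.03° = -75.69°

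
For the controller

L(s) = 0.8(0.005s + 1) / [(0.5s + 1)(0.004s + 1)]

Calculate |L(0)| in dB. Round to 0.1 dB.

L(0) = 0.8 · 1 / 1 = 0.8
20 log₁₀(0.8) ≈ -1.94 dB

-1.9 dB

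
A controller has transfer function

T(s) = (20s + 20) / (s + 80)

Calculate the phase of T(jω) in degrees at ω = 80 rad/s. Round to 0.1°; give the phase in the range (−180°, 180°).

44.3°

Substitute s = j80:
Numerator: 20(j80) + 20 = 20 + j1600
Denominator: (j80) + 80 = 80 + j80
|N| = √(20² + 1600²) ≈ 1600.1, ∠N ≈ 89.28°
|D| = √(80² + 80²) ≈ 113.14, ∠D ≈ 45.00°
∠T = 89.28° − 45.00° = 44.28°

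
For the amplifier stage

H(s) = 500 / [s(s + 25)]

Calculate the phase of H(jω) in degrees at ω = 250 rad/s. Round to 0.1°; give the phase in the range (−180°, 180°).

-174.3°

At s = jω = j250:
pole (s+25): 25 + j250 → |·| = √(25²+250²) = √63125 ≈ 251.25, ∠ = arctan(250/25) ≈ 84.29°
pole at origin: |s| = 250, ∠ = 90.00° (in denominator)
∠H = 0.00° − 174.29° = -174.29°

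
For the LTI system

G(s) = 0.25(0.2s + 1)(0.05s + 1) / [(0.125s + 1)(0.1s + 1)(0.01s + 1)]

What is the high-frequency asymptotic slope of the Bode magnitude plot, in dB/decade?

-20 dB/decade

Each pole contributes −20 dB/decade at high frequency; each zero contributes +20 dB/decade.
Net: 2 zero(s) − 3 pole(s) → -20 dB/decade.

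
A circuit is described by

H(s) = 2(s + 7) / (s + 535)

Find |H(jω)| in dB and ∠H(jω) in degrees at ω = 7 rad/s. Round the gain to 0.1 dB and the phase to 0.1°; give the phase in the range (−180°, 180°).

-28.6 dB, 44.3°

At s = jω = j7:
zero (s+7): 7 + j7 → |·| = √(7²+7²) = √98 ≈ 9.8995, ∠ = arctan(7/7) ≈ 45.00°
pole (s+535): 535 + j7 → |·| = √(535²+7²) = √286274 ≈ 535.05, ∠ = arctan(7/535) ≈ 0.75°
|H| = 2 · 9.8995 / 535.05 ≈ 0.037004
Gain = 20 log₁₀(0.037004) ≈ -28.64 dB
∠H = 45.00° − 0.75° = 44.25°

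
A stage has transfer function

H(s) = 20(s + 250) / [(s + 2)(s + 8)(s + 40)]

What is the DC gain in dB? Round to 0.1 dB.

H(0) = 20·250 / (2·8·40) = 7.8125
20 log₁₀(7.8125) ≈ 17.86 dB

17.9 dB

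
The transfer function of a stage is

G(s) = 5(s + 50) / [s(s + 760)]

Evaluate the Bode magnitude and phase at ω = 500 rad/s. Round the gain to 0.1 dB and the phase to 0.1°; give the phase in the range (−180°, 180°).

At s = jω = j500:
zero (s+50): 50 + j500 → |·| = √(50²+500²) = √252500 ≈ 502.49, ∠ = arctan(500/50) ≈ 84.29°
pole (s+760): 760 + j500 → |·| = √(760²+500²) = √827600 ≈ 909.73, ∠ = arctan(500/760) ≈ 33.34°
pole at origin: |s| = 500, ∠ = 90.00° (in denominator)
|G| = 5 · 502.49 / 4.5486e+05 ≈ 0.0055236
Gain = 20 log₁₀(0.0055236) ≈ -45.16 dB
∠G = 84.29° − 123.34° = -39.05°

-45.2 dB, -39.1°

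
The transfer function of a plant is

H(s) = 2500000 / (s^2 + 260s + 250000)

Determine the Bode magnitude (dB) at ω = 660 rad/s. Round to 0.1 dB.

At s = jω = j660:
quadratic: (j660)² + 260·j660 + 250000 = -185600 + j171600 → |·| ≈ 2.5277e+05, ∠ ≈ 137.24°
|H| = 2500000 / 2.5277e+05 ≈ 9.8904
Gain = 20 log₁₀(9.8904) ≈ 19.90 dB

19.9 dB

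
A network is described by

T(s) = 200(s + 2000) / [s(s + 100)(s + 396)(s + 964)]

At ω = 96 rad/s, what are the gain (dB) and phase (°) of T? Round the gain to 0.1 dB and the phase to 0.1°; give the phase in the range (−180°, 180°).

At s = jω = j96:
zero (s+2000): 2000 + j96 → |·| = √(2000²+96²) = √4009216 ≈ 2002.3, ∠ = arctan(96/2000) ≈ 2.75°
pole (s+100): 100 + j96 → |·| = √(100²+96²) = √19216 ≈ 138.62, ∠ = arctan(96/100) ≈ 43.83°
pole (s+396): 396 + j96 → |·| = √(396²+96²) = √166032 ≈ 407.47, ∠ = arctan(96/396) ≈ 13.63°
pole (s+964): 964 + j96 → |·| = √(964²+96²) = √938512 ≈ 968.77, ∠ = arctan(96/964) ≈ 5.69°
pole at origin: |s| = 96, ∠ = 90.00° (in denominator)
|T| = 200 · 2002.3 / 5.2531e+09 ≈ 7.6233e-05
Gain = 20 log₁₀(7.6233e-05) ≈ -82.36 dB
∠T = 2.75° − 153.15° = -150.40°

-82.4 dB, -150.4°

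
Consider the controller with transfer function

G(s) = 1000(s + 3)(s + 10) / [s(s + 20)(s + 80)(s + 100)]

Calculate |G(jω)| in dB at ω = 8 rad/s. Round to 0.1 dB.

-22.1 dB

At s = jω = j8:
zero (s+3): 3 + j8 → |·| = √(3²+8²) = √73 ≈ 8.544, ∠ = arctan(8/3) ≈ 69.44°
zero (s+10): 10 + j8 → |·| = √(10²+8²) = √164 ≈ 12.806, ∠ = arctan(8/10) ≈ 38.66°
pole (s+20): 20 + j8 → |·| = √(20²+8²) = √464 ≈ 21.541, ∠ = arctan(8/20) ≈ 21.80°
pole (s+80): 80 + j8 → |·| = √(80²+8²) = √6464 ≈ 80.399, ∠ = arctan(8/80) ≈ 5.71°
pole (s+100): 100 + j8 → |·| = √(100²+8²) = √10064 ≈ 100.32, ∠ = arctan(8/100) ≈ 4.57°
pole at origin: |s| = 8, ∠ = 90.00° (in denominator)
|G| = 1000 · 109.41 / 1.3899e+06 ≈ 0.078718
Gain = 20 log₁₀(0.078718) ≈ -22.08 dB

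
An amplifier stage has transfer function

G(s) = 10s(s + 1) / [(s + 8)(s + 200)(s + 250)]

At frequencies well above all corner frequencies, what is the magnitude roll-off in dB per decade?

-20 dB/decade

Each pole contributes −20 dB/decade at high frequency; each zero contributes +20 dB/decade.
Net: 2 zero(s) − 3 pole(s) → -20 dB/decade.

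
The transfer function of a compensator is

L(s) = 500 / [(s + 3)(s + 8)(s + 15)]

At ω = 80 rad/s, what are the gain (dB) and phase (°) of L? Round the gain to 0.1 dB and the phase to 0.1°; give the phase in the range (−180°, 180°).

At s = jω = j80:
pole (s+3): 3 + j80 → |·| = √(3²+80²) = √6409 ≈ 80.056, ∠ = arctan(80/3) ≈ 87.85°
pole (s+8): 8 + j80 → |·| = √(8²+80²) = √6464 ≈ 80.399, ∠ = arctan(80/8) ≈ 84.29°
pole (s+15): 15 + j80 → |·| = √(15²+80²) = √6625 ≈ 81.394, ∠ = arctan(80/15) ≈ 79.38°
|L| = 500 / 5.2389e+05 ≈ 0.0009544
Gain = 20 log₁₀(0.0009544) ≈ -60.41 dB
∠L = 0.00° − 251.52° = -251.52° ≡ 108.48° (principal value)

-60.4 dB, 108.5°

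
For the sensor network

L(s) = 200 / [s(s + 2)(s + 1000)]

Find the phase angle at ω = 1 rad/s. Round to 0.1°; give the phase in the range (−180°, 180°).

-116.6°

At s = jω = j1:
pole (s+2): 2 + j1 → |·| = √(2²+1²) = √5 ≈ 2.2361, ∠ = arctan(1/2) ≈ 26.57°
pole (s+1000): 1000 + j1 → |·| = √(1000²+1²) = √1000001 ≈ 1000, ∠ = arctan(1/1000) ≈ 0.06°
pole at origin: |s| = 1, ∠ = 90.00° (in denominator)
∠L = 0.00° − 116.63° = -116.63°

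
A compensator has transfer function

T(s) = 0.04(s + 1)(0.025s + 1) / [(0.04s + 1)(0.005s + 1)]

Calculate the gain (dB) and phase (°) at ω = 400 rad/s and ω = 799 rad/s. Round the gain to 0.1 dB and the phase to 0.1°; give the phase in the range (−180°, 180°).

ω = 400: 13.0 dB, 24.3°; ω = 799: 13.7 dB, 12.9°

At ω = 400 rad/s:
zero (1 + j400·1) = 1 + j400 → |·| ≈ 400, ∠ ≈ 89.86°
zero (1 + j400·0.025) = 1 + j10 → |·| ≈ 10.05, ∠ ≈ 84.29°
pole (1 + j400·0.04) = 1 + j16 → |·| ≈ 16.031, ∠ ≈ 86.42°
pole (1 + j400·0.005) = 1 + j2 → |·| ≈ 2.2361, ∠ ≈ 63.43°
|T| = 0.04 · 400 · 10.05 / (16.031 · 2.2361) ≈ 4.4857
Gain = 20 log₁₀(4.4857) ≈ 13.04 dB
∠T = (89.86° + 84.29°) − (86.42° + 63.43°) = 24.30°

At ω = 799 rad/s:
zero (1 + j799·1) = 1 + j799 → |·| ≈ 799, ∠ ≈ 89.93°
zero (1 + j799·0.025) = 1 + j19.975 → |·| ≈ 20, ∠ ≈ 87.13°
pole (1 + j799·0.04) = 1 + j31.96 → |·| ≈ 31.976, ∠ ≈ 88.21°
pole (1 + j799·0.005) = 1 + j3.995 → |·| ≈ 4.1183, ∠ ≈ 75.95°
|T| = 0.04 · 799 · 20 / (31.976 · 4.1183) ≈ 4.8539
Gain = 20 log₁₀(4.8539) ≈ 13.72 dB
∠T = (89.93° + 87.13°) − (88.21° + 75.95°) = 12.90°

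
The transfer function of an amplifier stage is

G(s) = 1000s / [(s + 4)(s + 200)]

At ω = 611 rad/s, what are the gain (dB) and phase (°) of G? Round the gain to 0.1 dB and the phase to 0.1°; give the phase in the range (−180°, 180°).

3.8 dB, -71.5°

At s = jω = j611:
zero at origin: s = j611 → |·| = 611, ∠ = 90.00°
pole (s+4): 4 + j611 → |·| = √(4²+611²) = √373337 ≈ 611.01, ∠ = arctan(611/4) ≈ 89.62°
pole (s+200): 200 + j611 → |·| = √(200²+611²) = √413321 ≈ 642.9, ∠ = arctan(611/200) ≈ 71.88°
|G| = 1000 · 611 / 3.9282e+05 ≈ 1.5554
Gain = 20 log₁₀(1.5554) ≈ 3.84 dB
∠G = 90.00° − 161.50° = -71.50°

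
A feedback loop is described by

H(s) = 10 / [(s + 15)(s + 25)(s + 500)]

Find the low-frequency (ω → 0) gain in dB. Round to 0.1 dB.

H(0) = 10 / (15·25·500) ≈ 5.3333e-05
20 log₁₀(5.3333e-05) ≈ -85.46 dB

-85.5 dB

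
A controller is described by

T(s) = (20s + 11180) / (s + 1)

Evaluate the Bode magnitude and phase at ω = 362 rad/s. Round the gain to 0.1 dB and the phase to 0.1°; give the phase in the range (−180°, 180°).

Substitute s = j362:
Numerator: 20(j362) + 11180 = 11180 + j7240
Denominator: (j362) + 1 = 1 + j362
|N| = √(11180² + 7240²) ≈ 13320, ∠N ≈ 32.93°
|D| = √(1² + 362²) ≈ 362, ∠D ≈ 89.84°
|T| = 13320 / 362 ≈ 36.796
Gain = 20 log₁₀(36.796) ≈ 31.32 dB
∠T = 32.93° − 89.84° = -56.91°

31.3 dB, -56.9°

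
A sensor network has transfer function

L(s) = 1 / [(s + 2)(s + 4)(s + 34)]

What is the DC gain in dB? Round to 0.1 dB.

-48.7 dB

L(0) = 1 / (2·4·34) ≈ 0.0036765
20 log₁₀(0.0036765) ≈ -48.69 dB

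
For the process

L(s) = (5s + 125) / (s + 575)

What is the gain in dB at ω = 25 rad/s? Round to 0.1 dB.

-10.3 dB

Substitute s = j25:
Numerator: 5(j25) + 125 = 125 + j125
Denominator: (j25) + 575 = 575 + j25
|N| = √(125² + 125²) ≈ 176.78, ∠N ≈ 45.00°
|D| = √(575² + 25²) ≈ 575.54, ∠D ≈ 2.49°
|L| = 176.78 / 575.54 ≈ 0.30716
Gain = 20 log₁₀(0.30716) ≈ -10.25 dB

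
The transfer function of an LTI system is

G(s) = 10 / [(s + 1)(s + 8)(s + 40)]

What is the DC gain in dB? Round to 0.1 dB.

G(0) = 10 / (1·8·40) = 0.03125
20 log₁₀(0.03125) ≈ -30.10 dB

-30.1 dB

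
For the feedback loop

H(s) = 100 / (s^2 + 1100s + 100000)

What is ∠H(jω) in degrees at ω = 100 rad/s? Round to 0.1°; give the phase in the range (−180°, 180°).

-50.7°

Substitute s = j100:
Numerator: 100 = 100 + j0
Denominator: (j100)^2 + 1100(j100) + 100000 = 90000 + j110000
|N| = √(100² + 0²) ≈ 100, ∠N ≈ 0.00°
|D| = √(90000² + 110000²) ≈ 1.4213e+05, ∠D ≈ 50.71°
∠H = 0.00° − 50.71° = -50.71°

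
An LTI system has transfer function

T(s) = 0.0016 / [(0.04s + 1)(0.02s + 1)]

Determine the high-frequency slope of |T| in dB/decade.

Each pole contributes −20 dB/decade at high frequency; each zero contributes +20 dB/decade.
Net: 0 zero(s) − 2 pole(s) → -40 dB/decade.

-40 dB/decade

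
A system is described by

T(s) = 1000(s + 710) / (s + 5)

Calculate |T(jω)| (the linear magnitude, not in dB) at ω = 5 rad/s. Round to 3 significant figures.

1.00e+05

At s = jω = j5:
zero (s+710): 710 + j5 → |·| = √(710²+5²) = √504125 ≈ 710.02, ∠ = arctan(5/710) ≈ 0.40°
pole (s+5): 5 + j5 → |·| = √(5²+5²) = √50 ≈ 7.0711, ∠ = arctan(5/5) ≈ 45.00°
|T| = 1000 · 710.02 / 7.0711 ≈ 1.0041e+05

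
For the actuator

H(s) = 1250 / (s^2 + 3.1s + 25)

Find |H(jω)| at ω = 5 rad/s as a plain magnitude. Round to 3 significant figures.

At s = jω = j5:
quadratic: (j5)² + 3.1·j5 + 25 = 0 + j15.5 → |·| ≈ 15.5, ∠ ≈ 90.00°
|H| = 1250 / 15.5 ≈ 80.645

80.6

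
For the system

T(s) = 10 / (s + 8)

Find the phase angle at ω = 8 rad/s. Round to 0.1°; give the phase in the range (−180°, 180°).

Substitute s = j8:
Numerator: 10 = 10 + j0
Denominator: (j8) + 8 = 8 + j8
|N| = √(10² + 0²) ≈ 10, ∠N ≈ 0.00°
|D| = √(8² + 8²) ≈ 11.314, ∠D ≈ 45.00°
∠T = 0.00° − 45.00° = -45.00°

-45.0°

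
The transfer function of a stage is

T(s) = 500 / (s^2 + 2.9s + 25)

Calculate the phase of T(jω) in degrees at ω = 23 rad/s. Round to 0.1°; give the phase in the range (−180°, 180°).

-172.5°

At s = jω = j23:
quadratic: (j23)² + 2.9·j23 + 25 = -504 + j66.7 → |·| ≈ 508.39, ∠ ≈ 172.46°
∠T = 0.00° − 172.46° = -172.46°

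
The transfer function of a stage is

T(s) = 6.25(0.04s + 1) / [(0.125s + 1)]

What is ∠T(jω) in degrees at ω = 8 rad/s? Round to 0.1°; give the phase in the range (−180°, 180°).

At ω = 8 rad/s:
zero (1 + j8·0.04) = 1 + j0.32 → |·| ≈ 1.05, ∠ ≈ 17.74°
pole (1 + j8·0.125) = 1 + j1 → |·| ≈ 1.4142, ∠ ≈ 45.00°
∠T = (17.74°) − (45.00°) = -27.26°

-27.3°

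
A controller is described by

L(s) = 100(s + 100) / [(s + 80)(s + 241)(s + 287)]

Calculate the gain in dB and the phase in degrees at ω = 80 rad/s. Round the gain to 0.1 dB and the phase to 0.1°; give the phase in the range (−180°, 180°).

-56.5 dB, -40.3°

At s = jω = j80:
zero (s+100): 100 + j80 → |·| = √(100²+80²) = √16400 ≈ 128.06, ∠ = arctan(80/100) ≈ 38.66°
pole (s+80): 80 + j80 → |·| = √(80²+80²) = √12800 ≈ 113.14, ∠ = arctan(80/80) ≈ 45.00°
pole (s+241): 241 + j80 → |·| = √(241²+80²) = √64481 ≈ 253.93, ∠ = arctan(80/241) ≈ 18.36°
pole (s+287): 287 + j80 → |·| = √(287²+80²) = √88769 ≈ 297.94, ∠ = arctan(80/287) ≈ 15.58°
|L| = 100 · 128.06 / 8.5597e+06 ≈ 0.0014961
Gain = 20 log₁₀(0.0014961) ≈ -56.50 dB
∠L = 38.66° − 78.94° = -40.28°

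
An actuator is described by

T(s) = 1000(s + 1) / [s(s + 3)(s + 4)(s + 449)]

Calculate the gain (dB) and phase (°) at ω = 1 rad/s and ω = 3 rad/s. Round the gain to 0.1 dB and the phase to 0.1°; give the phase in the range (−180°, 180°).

At s = jω = j1:
zero (s+1): 1 + j1 → |·| = √(1²+1²) = √2 ≈ 1.4142, ∠ = arctan(1/1) ≈ 45.00°
pole (s+3): 3 + j1 → |·| = √(3²+1²) = √10 ≈ 3.1623, ∠ = arctan(1/3) ≈ 18.43°
pole (s+4): 4 + j1 → |·| = √(4²+1²) = √17 ≈ 4.1231, ∠ = arctan(1/4) ≈ 14.04°
pole (s+449): 449 + j1 → |·| = √(449²+1²) = √201602 ≈ 449, ∠ = arctan(1/449) ≈ 0.13°
pole at origin: |s| = 1, ∠ = 90.00° (in denominator)
|T| = 1000 · 1.4142 / 5854.3 ≈ 0.24157
Gain = 20 log₁₀(0.24157) ≈ -12.34 dB
∠T = 45.00° − 122.60° = -77.60°

At s = jω = j3:
zero (s+1): 1 + j3 → |·| = √(1²+3²) = √10 ≈ 3.1623, ∠ = arctan(3/1) ≈ 71.57°
pole (s+3): 3 + j3 → |·| = √(3²+3²) = √18 ≈ 4.2426, ∠ = arctan(3/3) ≈ 45.00°
pole (s+4): 4 + j3 → |·| = √(4²+3²) = √25 ≈ 5, ∠ = arctan(3/4) ≈ 36.87°
pole (s+449): 449 + j3 → |·| = √(449²+3²) = √201610 ≈ 449.01, ∠ = arctan(3/449) ≈ 0.38°
pole at origin: |s| = 3, ∠ = 90.00° (in denominator)
|T| = 1000 · 3.1623 / 28575 ≈ 0.11067
Gain = 20 log₁₀(0.11067) ≈ -19.12 dB
∠T = 71.57° − 172.25° = -100.68°

ω = 1: -12.3 dB, -77.6°; ω = 3: -19.1 dB, -100.7°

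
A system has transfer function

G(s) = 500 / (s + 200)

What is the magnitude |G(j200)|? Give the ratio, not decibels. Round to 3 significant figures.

At s = jω = j200:
pole (s+200): 200 + j200 → |·| = √(200²+200²) = √80000 ≈ 282.84, ∠ = arctan(200/200) ≈ 45.00°
|G| = 500 / 282.84 ≈ 1.7678

1.77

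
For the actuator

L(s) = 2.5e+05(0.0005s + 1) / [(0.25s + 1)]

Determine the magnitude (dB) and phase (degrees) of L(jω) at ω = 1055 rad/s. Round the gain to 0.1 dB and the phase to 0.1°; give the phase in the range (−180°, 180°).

60.6 dB, -62.0°

At ω = 1055 rad/s:
zero (1 + j1055·0.0005) = 1 + j0.5275 → |·| ≈ 1.1306, ∠ ≈ 27.81°
pole (1 + j1055·0.25) = 1 + j263.75 → |·| ≈ 263.75, ∠ ≈ 89.78°
|L| = 2.5e+05 · 1.1306 / (263.75) ≈ 1071.7
Gain = 20 log₁₀(1071.7) ≈ 60.60 dB
∠L = (27.81°) − (89.78°) = -61.97°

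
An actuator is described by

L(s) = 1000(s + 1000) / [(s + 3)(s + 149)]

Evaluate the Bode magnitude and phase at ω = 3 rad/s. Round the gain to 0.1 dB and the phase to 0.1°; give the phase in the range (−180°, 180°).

At s = jω = j3:
zero (s+1000): 1000 + j3 → |·| = √(1000²+3²) = √1000009 ≈ 1000, ∠ = arctan(3/1000) ≈ 0.17°
pole (s+3): 3 + j3 → |·| = √(3²+3²) = √18 ≈ 4.2426, ∠ = arctan(3/3) ≈ 45.00°
pole (s+149): 149 + j3 → |·| = √(149²+3²) = √22210 ≈ 149.03, ∠ = arctan(3/149) ≈ 1.15°
|L| = 1000 · 1000 / 632.27 ≈ 1581.6
Gain = 20 log₁₀(1581.6) ≈ 63.98 dB
∠L = 0.17° − 46.15° = -45.98°

64.0 dB, -46.0°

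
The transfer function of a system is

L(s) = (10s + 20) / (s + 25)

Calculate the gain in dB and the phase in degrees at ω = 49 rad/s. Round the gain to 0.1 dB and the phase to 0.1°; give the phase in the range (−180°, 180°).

19.0 dB, 24.7°

Substitute s = j49:
Numerator: 10(j49) + 20 = 20 + j490
Denominator: (j49) + 25 = 25 + j49
|N| = √(20² + 490²) ≈ 490.41, ∠N ≈ 87.66°
|D| = √(25² + 49²) ≈ 55.009, ∠D ≈ 62.97°
|L| = 490.41 / 55.009 ≈ 8.9151
Gain = 20 log₁₀(8.9151) ≈ 19.00 dB
∠L = 87.66° − 62.97° = 24.69°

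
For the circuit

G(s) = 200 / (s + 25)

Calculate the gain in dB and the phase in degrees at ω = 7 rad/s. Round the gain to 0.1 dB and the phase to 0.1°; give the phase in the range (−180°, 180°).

17.7 dB, -15.6°

Substitute s = j7:
Numerator: 200 = 200 + j0
Denominator: (j7) + 25 = 25 + j7
|N| = √(200² + 0²) ≈ 200, ∠N ≈ 0.00°
|D| = √(25² + 7²) ≈ 25.962, ∠D ≈ 15.64°
|G| = 200 / 25.962 ≈ 7.7036
Gain = 20 log₁₀(7.7036) ≈ 17.73 dB
∠G = 0.00° − 15.64° = -15.64°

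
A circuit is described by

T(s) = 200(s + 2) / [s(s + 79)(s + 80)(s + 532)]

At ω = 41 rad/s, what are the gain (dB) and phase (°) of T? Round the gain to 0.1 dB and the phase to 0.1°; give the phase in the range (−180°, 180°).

-86.6 dB, -61.8°

At s = jω = j41:
zero (s+2): 2 + j41 → |·| = √(2²+41²) = √1685 ≈ 41.049, ∠ = arctan(41/2) ≈ 87.21°
pole (s+79): 79 + j41 → |·| = √(79²+41²) = √7922 ≈ 89.006, ∠ = arctan(41/79) ≈ 27.43°
pole (s+80): 80 + j41 → |·| = √(80²+41²) = √8081 ≈ 89.894, ∠ = arctan(41/80) ≈ 27.14°
pole (s+532): 532 + j41 → |·| = √(532²+41²) = √284705 ≈ 533.58, ∠ = arctan(41/532) ≈ 4.41°
pole at origin: |s| = 41, ∠ = 90.00° (in denominator)
|T| = 200 · 41.049 / 1.7504e+08 ≈ 4.6902e-05
Gain = 20 log₁₀(4.6902e-05) ≈ -86.58 dB
∠T = 87.21° − 148.98° = -61.77°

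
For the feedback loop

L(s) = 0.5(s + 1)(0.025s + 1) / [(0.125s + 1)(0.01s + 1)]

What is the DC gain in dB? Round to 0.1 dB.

L(0) = 0.5 · 1 / 1 = 0.5
20 log₁₀(0.5) ≈ -6.02 dB

-6.0 dB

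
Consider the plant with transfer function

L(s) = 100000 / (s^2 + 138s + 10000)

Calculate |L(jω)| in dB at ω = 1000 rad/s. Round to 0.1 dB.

At s = jω = j1000:
quadratic: (j1000)² + 138·j1000 + 10000 = -990000 + j138000 → |·| ≈ 9.9957e+05, ∠ ≈ 172.06°
|L| = 100000 / 9.9957e+05 ≈ 0.10004
Gain = 20 log₁₀(0.10004) ≈ -20.00 dB

-20.0 dB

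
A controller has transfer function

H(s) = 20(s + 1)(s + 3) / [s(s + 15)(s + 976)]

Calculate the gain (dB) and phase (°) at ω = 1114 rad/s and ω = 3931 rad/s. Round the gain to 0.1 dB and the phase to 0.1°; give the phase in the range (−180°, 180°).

At s = jω = j1114:
zero (s+1): 1 + j1114 → |·| = √(1²+1114²) = √1240997 ≈ 1114, ∠ = arctan(1114/1) ≈ 89.95°
zero (s+3): 3 + j1114 → |·| = √(3²+1114²) = √1241005 ≈ 1114, ∠ = arctan(1114/3) ≈ 89.85°
pole (s+15): 15 + j1114 → |·| = √(15²+1114²) = √1241221 ≈ 1114.1, ∠ = arctan(1114/15) ≈ 89.23°
pole (s+976): 976 + j1114 → |·| = √(976²+1114²) = √2193572 ≈ 1481.1, ∠ = arctan(1114/976) ≈ 48.78°
pole at origin: |s| = 1114, ∠ = 90.00° (in denominator)
|H| = 20 · 1.241e+06 / 1.8382e+09 ≈ 0.013502
Gain = 20 log₁₀(0.013502) ≈ -37.39 dB
∠H = 179.80° − 228.01° = -48.21°

At s = jω = j3931:
zero (s+1): 1 + j3931 → |·| = √(1²+3931²) = √15452762 ≈ 3931, ∠ = arctan(3931/1) ≈ 89.99°
zero (s+3): 3 + j3931 → |·| = √(3²+3931²) = √15452770 ≈ 3931, ∠ = arctan(3931/3) ≈ 89.96°
pole (s+15): 15 + j3931 → |·| = √(15²+3931²) = √15452986 ≈ 3931, ∠ = arctan(3931/15) ≈ 89.78°
pole (s+976): 976 + j3931 → |·| = √(976²+3931²) = √16405337 ≈ 4050.4, ∠ = arctan(3931/976) ≈ 76.06°
pole at origin: |s| = 3931, ∠ = 90.00° (in denominator)
|H| = 20 · 1.5453e+07 / 6.259e+10 ≈ 0.0049378
Gain = 20 log₁₀(0.0049378) ≈ -46.13 dB
∠H = 179.95° − 255.84° = -75.89°

ω = 1114: -37.4 dB, -48.2°; ω = 3931: -46.1 dB, -75.9°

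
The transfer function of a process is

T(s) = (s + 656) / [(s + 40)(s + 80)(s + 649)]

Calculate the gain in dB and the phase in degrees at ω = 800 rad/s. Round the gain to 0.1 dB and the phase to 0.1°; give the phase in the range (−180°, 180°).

-116.1 dB, -171.7°

At s = jω = j800:
zero (s+656): 656 + j800 → |·| = √(656²+800²) = √1070336 ≈ 1034.6, ∠ = arctan(800/656) ≈ 50.65°
pole (s+40): 40 + j800 → |·| = √(40²+800²) = √641600 ≈ 801, ∠ = arctan(800/40) ≈ 87.14°
pole (s+80): 80 + j800 → |·| = √(80²+800²) = √646400 ≈ 803.99, ∠ = arctan(800/80) ≈ 84.29°
pole (s+649): 649 + j800 → |·| = √(649²+800²) = √1061201 ≈ 1030.1, ∠ = arctan(800/649) ≈ 50.95°
|T| = 1 · 1034.6 / 6.6338e+08 ≈ 1.5596e-06
Gain = 20 log₁₀(1.5596e-06) ≈ -116.14 dB
∠T = 50.65° − 222.38° = -171.73°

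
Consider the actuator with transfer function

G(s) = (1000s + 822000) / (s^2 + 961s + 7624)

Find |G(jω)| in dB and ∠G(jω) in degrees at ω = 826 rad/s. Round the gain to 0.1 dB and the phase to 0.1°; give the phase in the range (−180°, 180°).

Substitute s = j826:
Numerator: 1000(j826) + 822000 = 822000 + j826000
Denominator: (j826)^2 + 961(j826) + 7624 = -674652 + j793786
|N| = √(822000² + 826000²) ≈ 1.1653e+06, ∠N ≈ 45.14°
|D| = √(674652² + 793786²) ≈ 1.0418e+06, ∠D ≈ 130.36°
|G| = 1.1653e+06 / 1.0418e+06 ≈ 1.1185
Gain = 20 log₁₀(1.1185) ≈ 0.97 dB
∠G = 45.14° − 130.36° = -85.22°

1.0 dB, -85.2°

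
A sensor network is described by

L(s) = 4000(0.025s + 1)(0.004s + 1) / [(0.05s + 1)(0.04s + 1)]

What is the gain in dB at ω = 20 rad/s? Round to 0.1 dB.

At ω = 20 rad/s:
zero (1 + j20·0.025) = 1 + j0.5 → |·| ≈ 1.118, ∠ ≈ 26.57°
zero (1 + j20·0.004) = 1 + j0.08 → |·| ≈ 1.0032, ∠ ≈ 4.57°
pole (1 + j20·0.05) = 1 + j1 → |·| ≈ 1.4142, ∠ ≈ 45.00°
pole (1 + j20·0.04) = 1 + j0.8 → |·| ≈ 1.2806, ∠ ≈ 38.66°
|L| = 4000 · 1.118 · 1.0032 / (1.4142 · 1.2806) ≈ 2477.2
Gain = 20 log₁₀(2477.2) ≈ 67.88 dB

67.9 dB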